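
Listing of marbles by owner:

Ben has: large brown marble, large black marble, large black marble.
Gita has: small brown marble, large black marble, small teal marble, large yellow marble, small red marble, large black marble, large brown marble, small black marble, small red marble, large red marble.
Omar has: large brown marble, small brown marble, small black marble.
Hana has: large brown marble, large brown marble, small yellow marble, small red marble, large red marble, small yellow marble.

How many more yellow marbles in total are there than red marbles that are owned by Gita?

0

yellow marbles: 3.
red marbles owned by Gita: 3.
3 − 3 = 0.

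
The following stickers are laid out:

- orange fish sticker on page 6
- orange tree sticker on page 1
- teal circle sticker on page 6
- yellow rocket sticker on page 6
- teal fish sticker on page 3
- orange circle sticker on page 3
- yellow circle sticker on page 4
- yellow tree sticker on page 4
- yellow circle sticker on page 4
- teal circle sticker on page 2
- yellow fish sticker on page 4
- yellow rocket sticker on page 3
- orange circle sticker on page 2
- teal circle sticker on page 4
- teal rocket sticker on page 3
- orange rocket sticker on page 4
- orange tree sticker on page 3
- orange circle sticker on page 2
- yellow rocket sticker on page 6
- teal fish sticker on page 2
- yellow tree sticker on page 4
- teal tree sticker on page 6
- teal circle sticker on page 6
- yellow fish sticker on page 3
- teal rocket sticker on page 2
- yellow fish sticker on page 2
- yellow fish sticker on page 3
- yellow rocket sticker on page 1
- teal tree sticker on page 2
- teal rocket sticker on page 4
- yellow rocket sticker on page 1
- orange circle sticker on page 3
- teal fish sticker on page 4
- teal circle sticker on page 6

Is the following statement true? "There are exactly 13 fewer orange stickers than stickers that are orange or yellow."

True

orange stickers: 8.
stickers that are orange or yellow: 21.
The claim requires 21 − 8 (= 13) to equal 13, which holds.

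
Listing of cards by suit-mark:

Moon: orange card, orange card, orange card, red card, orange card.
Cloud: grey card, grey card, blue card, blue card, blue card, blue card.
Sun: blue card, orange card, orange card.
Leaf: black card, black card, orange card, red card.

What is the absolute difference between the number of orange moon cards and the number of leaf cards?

0

orange moon cards: 4. leaf cards: 4.
|4 − 4| = 4 − 4 = 0.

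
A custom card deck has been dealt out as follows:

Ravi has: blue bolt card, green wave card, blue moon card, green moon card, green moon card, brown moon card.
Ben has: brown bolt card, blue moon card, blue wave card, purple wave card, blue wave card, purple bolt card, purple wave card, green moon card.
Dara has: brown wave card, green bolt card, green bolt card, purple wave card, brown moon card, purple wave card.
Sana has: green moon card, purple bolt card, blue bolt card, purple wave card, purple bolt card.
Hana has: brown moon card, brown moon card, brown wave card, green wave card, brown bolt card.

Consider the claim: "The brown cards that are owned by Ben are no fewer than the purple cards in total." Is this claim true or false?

Count of brown cards owned by Ben: 1.
There are 8 purple cards.
The claim requires 1 ≥ 8, which does not hold.

False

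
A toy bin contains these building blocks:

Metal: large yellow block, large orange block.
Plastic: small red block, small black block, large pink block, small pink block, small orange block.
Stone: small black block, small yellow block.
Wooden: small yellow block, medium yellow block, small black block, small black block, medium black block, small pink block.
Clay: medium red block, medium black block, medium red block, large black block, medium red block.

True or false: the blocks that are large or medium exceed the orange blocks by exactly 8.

True

|blocks that are large or medium| = 10.
|orange blocks| = 2.
The claim requires 10 − 2 (= 8) to equal 8, which holds.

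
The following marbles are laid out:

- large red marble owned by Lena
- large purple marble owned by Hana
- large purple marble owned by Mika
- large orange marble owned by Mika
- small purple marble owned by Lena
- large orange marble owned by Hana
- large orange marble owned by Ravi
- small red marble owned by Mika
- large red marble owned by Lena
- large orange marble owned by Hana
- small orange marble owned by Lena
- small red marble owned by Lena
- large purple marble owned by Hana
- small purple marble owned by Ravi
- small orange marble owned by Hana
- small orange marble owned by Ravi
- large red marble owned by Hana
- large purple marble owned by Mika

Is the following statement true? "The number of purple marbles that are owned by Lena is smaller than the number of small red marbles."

Count of purple marbles owned by Lena: 1.
There are 2 small red marbles.
The claim requires 1 < 2, which holds.

True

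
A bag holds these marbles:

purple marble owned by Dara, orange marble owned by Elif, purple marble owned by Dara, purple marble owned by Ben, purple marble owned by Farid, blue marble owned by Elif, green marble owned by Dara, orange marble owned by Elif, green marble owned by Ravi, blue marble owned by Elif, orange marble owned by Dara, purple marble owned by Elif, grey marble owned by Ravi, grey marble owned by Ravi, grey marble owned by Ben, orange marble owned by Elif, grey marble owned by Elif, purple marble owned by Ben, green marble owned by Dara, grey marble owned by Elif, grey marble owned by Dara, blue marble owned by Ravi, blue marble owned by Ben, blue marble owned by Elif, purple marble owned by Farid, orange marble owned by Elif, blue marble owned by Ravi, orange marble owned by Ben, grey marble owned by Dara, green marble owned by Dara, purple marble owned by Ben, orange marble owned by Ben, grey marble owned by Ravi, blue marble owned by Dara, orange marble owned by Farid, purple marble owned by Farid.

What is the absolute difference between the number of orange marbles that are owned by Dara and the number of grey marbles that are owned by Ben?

0

orange marbles owned by Dara: 1. grey marbles owned by Ben: 1.
|1 − 1| = 1 − 1 = 0.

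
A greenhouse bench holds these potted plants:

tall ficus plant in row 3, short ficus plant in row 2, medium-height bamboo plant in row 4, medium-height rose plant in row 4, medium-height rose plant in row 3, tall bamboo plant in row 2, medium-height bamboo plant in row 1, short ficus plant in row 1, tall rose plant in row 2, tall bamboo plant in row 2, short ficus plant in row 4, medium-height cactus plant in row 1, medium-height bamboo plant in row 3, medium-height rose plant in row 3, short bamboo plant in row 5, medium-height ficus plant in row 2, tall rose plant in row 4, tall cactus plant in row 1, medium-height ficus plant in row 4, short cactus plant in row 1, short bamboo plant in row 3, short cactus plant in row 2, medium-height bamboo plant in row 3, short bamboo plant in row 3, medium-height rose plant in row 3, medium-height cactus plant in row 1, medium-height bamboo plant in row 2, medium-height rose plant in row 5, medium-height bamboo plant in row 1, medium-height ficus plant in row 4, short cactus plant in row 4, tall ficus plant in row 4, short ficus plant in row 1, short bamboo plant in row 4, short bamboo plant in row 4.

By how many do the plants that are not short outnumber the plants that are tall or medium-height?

0

plants that are not short: 23.
plants that are tall or medium-height: 23.
23 − 23 = 0.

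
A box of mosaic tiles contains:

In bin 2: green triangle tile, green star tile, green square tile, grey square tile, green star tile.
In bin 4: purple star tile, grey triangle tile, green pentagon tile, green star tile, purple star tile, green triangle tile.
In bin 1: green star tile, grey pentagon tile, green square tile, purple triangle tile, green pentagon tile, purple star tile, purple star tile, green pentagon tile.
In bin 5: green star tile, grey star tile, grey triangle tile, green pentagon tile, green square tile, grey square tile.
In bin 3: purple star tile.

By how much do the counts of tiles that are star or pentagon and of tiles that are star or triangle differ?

tiles that are star or pentagon: 16. tiles that are star or triangle: 16.
|16 − 16| = 16 − 16 = 0.

0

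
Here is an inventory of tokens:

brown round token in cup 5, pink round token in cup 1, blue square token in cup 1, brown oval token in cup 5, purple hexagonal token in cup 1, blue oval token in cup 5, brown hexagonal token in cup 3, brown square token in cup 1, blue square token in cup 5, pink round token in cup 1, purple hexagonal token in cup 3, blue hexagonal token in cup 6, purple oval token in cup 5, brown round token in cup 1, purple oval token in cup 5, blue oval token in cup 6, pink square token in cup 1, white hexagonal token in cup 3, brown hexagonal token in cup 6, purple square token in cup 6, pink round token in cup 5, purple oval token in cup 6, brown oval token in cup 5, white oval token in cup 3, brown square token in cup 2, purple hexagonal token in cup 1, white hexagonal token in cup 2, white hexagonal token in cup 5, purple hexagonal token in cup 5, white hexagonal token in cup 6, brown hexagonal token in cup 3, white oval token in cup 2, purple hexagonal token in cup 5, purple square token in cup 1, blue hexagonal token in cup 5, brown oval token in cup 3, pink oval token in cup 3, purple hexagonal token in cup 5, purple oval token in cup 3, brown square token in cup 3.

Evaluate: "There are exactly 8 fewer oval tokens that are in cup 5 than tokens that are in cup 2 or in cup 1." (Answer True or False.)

False

|oval tokens in cup 5| = 5.
|tokens in cup 2 or in cup 1| = 12.
The claim requires 12 − 5 (= 7) to equal 8, which does not hold.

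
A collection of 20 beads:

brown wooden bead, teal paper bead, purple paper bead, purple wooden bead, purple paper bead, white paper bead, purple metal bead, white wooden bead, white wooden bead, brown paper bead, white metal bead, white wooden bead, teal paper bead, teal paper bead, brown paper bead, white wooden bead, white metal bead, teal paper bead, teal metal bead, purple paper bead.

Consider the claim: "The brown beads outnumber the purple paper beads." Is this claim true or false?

False

There are 3 brown beads.
There are 3 purple paper beads.
The claim requires 3 > 3, which does not hold.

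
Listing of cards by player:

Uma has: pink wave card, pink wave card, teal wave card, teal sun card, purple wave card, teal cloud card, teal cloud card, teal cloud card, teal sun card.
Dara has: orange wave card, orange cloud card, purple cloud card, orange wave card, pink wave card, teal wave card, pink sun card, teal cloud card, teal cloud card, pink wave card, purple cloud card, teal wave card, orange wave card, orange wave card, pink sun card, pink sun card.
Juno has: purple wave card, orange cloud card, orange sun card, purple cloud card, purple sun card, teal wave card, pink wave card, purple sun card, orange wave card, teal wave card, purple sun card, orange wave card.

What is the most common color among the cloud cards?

teal

Counts by color (restricted to cloud cards): teal 5, purple 3, orange 2.
The maximum is 5, held uniquely by teal.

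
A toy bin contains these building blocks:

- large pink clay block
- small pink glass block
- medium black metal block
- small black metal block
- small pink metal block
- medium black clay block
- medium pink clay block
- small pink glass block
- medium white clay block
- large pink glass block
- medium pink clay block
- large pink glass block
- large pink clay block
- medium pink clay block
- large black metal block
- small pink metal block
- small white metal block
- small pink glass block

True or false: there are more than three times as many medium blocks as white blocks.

False

|medium blocks| = 6.
|white blocks| = 2.
The claim requires 6 > 3 × 2 = 6, which does not hold.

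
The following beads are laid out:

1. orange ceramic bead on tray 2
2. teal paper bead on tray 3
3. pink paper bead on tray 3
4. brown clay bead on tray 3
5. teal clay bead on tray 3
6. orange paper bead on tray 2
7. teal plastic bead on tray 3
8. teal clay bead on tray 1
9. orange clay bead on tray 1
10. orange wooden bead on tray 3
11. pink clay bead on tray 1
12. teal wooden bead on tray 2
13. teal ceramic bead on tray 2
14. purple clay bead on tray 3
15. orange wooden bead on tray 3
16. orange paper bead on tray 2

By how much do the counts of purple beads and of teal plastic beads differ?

purple beads: 1. teal plastic beads: 1.
|1 − 1| = 1 − 1 = 0.

0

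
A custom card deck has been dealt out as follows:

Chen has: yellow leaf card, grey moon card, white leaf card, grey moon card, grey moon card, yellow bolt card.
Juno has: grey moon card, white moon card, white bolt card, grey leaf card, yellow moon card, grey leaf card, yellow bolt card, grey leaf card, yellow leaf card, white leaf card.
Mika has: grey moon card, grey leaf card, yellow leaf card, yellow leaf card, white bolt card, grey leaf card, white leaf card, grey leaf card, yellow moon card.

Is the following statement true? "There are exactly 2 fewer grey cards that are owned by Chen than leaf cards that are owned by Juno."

Count of grey cards owned by Chen: 3.
Count of leaf cards owned by Juno: 5.
The claim requires 5 − 3 (= 2) to equal 2, which holds.

True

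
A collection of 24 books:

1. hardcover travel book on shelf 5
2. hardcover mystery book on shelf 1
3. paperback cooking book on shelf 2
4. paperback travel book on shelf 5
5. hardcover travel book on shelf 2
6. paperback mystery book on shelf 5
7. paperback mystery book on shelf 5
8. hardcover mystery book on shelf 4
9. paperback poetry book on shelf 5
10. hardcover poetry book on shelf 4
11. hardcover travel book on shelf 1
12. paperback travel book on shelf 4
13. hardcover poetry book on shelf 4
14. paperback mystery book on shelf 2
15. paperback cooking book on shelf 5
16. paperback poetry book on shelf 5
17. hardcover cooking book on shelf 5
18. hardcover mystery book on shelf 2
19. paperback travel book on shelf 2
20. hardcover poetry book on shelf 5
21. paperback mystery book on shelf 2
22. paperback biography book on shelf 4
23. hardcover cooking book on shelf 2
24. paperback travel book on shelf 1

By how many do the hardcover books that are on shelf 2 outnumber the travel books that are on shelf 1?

1

hardcover books on shelf 2: 3.
travel books on shelf 1: 2.
3 − 2 = 1.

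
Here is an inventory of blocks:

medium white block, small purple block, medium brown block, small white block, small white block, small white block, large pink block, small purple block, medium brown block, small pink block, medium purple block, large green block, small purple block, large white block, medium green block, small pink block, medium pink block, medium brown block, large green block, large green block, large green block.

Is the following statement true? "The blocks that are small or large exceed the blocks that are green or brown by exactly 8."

There are 14 blocks that are small or large.
There are 8 blocks that are green or brown.
The claim requires 14 − 8 (= 6) to equal 8, which does not hold.

False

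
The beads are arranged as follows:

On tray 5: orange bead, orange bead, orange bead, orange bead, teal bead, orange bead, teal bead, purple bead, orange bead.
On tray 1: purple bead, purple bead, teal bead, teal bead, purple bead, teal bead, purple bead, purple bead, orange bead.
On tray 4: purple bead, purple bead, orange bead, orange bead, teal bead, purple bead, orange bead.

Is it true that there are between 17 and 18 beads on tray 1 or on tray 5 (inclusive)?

There are 18 beads on tray 1 or on tray 5.
The claim requires 17 ≤ 18 ≤ 18, which holds.

True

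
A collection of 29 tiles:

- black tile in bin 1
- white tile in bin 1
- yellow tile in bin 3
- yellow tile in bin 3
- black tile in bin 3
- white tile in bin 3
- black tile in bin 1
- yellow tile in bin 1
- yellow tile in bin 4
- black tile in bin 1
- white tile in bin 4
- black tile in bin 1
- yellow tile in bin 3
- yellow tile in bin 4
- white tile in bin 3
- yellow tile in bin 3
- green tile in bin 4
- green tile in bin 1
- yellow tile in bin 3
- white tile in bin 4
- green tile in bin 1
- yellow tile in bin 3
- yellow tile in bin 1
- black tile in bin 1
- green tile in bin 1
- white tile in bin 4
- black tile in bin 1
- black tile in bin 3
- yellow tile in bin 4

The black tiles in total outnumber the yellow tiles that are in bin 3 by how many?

2

black tiles: 8.
yellow tiles in bin 3: 6.
8 − 6 = 2.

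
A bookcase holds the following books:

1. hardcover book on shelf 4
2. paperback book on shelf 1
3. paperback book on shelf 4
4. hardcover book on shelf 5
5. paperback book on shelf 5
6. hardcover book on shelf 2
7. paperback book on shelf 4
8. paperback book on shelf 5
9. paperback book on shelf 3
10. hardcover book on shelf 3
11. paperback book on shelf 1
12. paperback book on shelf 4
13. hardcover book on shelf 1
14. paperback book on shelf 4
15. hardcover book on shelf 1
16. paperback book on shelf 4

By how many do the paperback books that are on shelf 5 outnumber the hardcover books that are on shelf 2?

1

paperback books on shelf 5: 2.
hardcover books on shelf 2: 1.
2 − 1 = 1.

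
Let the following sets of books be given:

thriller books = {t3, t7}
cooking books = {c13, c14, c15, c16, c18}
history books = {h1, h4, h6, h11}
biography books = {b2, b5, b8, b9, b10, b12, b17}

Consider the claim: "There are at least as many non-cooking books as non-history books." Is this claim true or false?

There are 13 non-cooking books.
There are 14 non-history books.
The claim requires 13 ≥ 14, which does not hold.

False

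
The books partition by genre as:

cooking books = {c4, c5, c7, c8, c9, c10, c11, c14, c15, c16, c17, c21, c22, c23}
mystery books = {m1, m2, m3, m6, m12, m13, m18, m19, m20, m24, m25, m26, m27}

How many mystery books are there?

13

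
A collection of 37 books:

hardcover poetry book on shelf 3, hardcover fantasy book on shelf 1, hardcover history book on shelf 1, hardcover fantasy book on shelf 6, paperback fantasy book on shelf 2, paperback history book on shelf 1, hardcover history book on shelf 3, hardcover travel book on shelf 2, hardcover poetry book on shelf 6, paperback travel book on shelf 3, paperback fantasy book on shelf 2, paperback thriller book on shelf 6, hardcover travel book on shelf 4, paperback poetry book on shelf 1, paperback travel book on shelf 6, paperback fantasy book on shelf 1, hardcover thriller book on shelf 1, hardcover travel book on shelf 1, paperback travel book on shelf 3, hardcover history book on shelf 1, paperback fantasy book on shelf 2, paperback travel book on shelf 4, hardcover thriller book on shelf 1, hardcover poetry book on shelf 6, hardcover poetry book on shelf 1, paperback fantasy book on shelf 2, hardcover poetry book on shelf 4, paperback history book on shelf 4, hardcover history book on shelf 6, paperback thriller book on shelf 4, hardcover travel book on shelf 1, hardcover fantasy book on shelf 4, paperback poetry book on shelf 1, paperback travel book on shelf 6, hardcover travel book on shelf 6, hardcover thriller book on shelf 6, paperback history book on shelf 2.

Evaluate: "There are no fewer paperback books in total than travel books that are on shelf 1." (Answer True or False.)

There are 17 paperback books.
There are 2 travel books on shelf 1.
The claim requires 17 ≥ 2, which holds.

True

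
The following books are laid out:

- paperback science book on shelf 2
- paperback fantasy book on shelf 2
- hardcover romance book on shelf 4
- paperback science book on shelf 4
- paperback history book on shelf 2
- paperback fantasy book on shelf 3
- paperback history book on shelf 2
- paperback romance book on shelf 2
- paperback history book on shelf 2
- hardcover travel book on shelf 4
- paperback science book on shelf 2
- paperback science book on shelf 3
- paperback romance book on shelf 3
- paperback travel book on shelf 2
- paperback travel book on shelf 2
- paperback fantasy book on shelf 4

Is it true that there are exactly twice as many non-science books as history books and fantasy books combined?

non-science books: 12.
history books: 3; fantasy books: 3; combined: 3 + 3 = 6.
The claim requires 12 = 2 × 6 = 12, which holds.

True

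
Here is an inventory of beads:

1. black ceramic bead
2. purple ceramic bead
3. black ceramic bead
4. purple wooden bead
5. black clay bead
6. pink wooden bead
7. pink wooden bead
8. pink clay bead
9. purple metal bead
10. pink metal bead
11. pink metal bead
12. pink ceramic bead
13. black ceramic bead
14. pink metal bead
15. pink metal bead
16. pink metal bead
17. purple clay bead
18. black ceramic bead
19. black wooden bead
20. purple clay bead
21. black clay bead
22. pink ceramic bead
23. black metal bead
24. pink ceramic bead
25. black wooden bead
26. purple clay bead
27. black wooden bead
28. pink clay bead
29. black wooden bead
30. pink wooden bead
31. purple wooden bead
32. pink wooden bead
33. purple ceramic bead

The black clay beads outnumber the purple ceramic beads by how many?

0

black clay beads: 2.
purple ceramic beads: 2.
2 − 2 = 0.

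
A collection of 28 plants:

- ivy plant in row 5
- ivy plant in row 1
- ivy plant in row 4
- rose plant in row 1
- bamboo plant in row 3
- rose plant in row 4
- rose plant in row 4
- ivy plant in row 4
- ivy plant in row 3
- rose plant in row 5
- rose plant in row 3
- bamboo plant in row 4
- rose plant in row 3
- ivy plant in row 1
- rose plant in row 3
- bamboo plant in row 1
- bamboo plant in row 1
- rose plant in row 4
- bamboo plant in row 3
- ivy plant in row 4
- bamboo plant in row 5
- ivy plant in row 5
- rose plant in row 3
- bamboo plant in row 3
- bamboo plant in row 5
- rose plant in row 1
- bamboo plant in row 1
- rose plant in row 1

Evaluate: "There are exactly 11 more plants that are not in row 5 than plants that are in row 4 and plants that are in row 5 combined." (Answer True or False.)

|plants that are not in row 5| = 23.
plants in row 4: 7; plants in row 5: 5; combined: 7 + 5 = 12.
The claim requires 23 − 12 (= 11) to equal 11, which holds.

True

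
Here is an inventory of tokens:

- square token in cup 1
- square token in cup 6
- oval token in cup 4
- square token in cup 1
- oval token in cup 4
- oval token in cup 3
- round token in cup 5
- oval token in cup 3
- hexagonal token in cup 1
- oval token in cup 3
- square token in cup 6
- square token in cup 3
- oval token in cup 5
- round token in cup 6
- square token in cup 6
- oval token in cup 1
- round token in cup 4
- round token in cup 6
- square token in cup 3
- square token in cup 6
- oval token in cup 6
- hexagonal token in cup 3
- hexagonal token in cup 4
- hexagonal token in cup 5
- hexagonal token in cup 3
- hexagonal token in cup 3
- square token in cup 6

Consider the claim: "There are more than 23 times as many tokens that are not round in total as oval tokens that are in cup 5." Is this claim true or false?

|tokens that are not round| = 23.
|oval tokens in cup 5| = 1.
The claim requires 23 > 23 × 1 = 23, which does not hold.

False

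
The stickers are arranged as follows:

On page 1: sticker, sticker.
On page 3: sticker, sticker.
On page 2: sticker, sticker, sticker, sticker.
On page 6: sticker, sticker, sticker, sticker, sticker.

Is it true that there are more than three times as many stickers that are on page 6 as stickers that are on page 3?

False

|stickers on page 6| = 5.
|stickers on page 3| = 2.
The claim requires 5 > 3 × 2 = 6, which does not hold.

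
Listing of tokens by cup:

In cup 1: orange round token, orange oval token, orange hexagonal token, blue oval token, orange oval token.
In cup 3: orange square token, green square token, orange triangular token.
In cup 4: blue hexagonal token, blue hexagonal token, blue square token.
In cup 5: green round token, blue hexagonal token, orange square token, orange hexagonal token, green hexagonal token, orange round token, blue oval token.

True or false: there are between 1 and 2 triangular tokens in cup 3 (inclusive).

triangular tokens in cup 3: 1.
The claim requires 1 ≤ 1 ≤ 2, which holds.

True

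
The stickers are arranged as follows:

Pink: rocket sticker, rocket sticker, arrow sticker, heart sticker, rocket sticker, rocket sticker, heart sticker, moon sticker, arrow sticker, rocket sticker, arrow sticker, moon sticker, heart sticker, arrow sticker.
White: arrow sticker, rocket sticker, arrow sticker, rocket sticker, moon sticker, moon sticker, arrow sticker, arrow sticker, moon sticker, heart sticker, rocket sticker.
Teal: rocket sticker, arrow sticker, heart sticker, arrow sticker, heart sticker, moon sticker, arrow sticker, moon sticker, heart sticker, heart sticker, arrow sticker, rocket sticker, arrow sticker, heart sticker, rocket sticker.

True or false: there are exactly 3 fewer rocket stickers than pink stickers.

rocket stickers: 11.
pink stickers: 14.
The claim requires 14 − 11 (= 3) to equal 3, which holds.

True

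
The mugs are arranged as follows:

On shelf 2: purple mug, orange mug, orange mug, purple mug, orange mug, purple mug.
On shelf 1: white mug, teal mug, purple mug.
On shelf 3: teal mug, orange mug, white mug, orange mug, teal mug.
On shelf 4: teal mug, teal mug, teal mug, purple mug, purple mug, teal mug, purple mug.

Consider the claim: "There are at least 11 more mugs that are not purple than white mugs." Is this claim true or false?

mugs that are not purple: 14.
white mugs: 2.
The claim requires 14 − 2 = 12 ≥ 11, which holds.

True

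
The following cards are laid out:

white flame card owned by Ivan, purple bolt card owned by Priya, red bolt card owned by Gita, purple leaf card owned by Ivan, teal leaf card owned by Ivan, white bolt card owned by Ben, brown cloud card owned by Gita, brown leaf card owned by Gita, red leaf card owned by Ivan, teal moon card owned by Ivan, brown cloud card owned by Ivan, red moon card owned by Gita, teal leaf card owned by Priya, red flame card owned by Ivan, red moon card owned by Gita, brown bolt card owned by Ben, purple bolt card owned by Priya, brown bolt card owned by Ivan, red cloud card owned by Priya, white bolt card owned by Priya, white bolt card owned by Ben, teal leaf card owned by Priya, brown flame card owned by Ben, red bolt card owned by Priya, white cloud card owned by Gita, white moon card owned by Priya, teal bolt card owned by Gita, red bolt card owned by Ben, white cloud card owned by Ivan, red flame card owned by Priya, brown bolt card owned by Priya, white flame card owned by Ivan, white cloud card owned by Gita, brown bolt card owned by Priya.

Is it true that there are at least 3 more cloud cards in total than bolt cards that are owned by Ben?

False

There are 6 cloud cards.
Count of bolt cards owned by Ben: 4.
The claim requires 6 − 4 = 2 ≥ 3, which does not hold.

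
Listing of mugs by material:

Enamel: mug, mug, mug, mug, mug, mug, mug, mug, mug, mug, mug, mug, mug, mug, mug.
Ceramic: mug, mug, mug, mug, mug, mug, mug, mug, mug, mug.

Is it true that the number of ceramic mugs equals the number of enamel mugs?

|ceramic mugs| = 10.
|enamel mugs| = 15.
The claim requires 10 = 15, which does not hold.

False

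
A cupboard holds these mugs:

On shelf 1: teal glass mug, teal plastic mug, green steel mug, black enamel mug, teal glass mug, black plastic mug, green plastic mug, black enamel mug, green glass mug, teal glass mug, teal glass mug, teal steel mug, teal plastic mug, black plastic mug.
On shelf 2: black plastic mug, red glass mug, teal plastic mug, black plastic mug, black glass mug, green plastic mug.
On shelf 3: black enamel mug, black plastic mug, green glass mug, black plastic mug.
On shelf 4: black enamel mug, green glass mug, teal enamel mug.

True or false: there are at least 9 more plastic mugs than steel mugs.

True

|plastic mugs| = 11.
|steel mugs| = 2.
The claim requires 11 − 2 = 9 ≥ 9, which holds.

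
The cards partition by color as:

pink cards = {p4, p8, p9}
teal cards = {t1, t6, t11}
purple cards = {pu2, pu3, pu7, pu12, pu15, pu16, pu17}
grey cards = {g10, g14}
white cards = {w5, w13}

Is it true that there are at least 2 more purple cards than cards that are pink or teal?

False

|purple cards| = 7.
|cards that are pink or teal| = 6.
The claim requires 7 − 6 = 1 ≥ 2, which does not hold.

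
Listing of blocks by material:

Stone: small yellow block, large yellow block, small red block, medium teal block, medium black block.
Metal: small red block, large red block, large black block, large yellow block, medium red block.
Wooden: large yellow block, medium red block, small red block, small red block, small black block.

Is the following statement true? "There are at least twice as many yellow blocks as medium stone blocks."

|yellow blocks| = 4.
|medium stone blocks| = 2.
The claim requires 4 ≥ 2 × 2 = 4, which holds.

True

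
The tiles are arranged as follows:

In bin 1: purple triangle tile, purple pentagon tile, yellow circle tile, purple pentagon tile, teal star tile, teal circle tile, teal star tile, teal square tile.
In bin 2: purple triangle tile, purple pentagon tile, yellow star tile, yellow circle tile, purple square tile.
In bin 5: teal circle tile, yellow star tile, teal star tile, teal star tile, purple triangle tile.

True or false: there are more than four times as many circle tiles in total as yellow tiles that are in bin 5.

False

|circle tiles| = 4.
|yellow tiles in bin 5| = 1.
The claim requires 4 > 4 × 1 = 4, which does not hold.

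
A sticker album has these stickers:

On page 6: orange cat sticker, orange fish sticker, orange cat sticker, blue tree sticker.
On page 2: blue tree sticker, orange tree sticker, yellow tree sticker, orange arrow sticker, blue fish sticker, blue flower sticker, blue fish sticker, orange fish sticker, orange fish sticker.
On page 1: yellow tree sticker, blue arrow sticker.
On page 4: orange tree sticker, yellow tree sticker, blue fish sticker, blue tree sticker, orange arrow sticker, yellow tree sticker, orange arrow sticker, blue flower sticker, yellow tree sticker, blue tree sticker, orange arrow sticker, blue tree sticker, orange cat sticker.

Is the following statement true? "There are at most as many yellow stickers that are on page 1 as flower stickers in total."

There is 1 yellow sticker on page 1.
There are 2 flower stickers.
The claim requires 1 ≤ 2, which holds.

True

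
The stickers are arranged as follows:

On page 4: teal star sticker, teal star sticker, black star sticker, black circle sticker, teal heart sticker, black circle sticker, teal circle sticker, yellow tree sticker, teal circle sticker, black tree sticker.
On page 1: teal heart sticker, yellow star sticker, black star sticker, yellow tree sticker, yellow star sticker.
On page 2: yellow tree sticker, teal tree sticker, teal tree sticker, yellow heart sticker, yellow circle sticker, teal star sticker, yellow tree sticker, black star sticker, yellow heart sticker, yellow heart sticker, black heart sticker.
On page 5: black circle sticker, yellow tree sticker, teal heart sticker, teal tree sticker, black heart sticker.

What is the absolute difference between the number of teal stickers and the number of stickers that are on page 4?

teal stickers: 11. stickers on page 4: 10.
|11 − 10| = 11 − 10 = 1.

1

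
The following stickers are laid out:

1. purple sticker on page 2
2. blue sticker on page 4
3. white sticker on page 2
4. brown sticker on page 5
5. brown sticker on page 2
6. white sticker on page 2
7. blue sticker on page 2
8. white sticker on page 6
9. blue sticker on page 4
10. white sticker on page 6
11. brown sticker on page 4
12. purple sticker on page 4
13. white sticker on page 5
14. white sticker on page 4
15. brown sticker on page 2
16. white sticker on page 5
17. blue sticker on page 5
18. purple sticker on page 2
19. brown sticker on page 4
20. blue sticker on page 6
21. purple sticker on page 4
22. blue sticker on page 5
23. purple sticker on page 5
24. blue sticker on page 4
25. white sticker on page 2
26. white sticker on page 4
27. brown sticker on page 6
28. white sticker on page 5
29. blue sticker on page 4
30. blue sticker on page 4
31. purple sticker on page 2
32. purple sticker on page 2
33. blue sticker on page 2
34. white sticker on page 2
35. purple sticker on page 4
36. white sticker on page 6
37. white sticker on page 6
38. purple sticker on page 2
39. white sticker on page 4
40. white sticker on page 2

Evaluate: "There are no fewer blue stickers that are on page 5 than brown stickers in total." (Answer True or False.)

There are 2 blue stickers on page 5.
There are 6 brown stickers.
The claim requires 2 ≥ 6, which does not hold.

False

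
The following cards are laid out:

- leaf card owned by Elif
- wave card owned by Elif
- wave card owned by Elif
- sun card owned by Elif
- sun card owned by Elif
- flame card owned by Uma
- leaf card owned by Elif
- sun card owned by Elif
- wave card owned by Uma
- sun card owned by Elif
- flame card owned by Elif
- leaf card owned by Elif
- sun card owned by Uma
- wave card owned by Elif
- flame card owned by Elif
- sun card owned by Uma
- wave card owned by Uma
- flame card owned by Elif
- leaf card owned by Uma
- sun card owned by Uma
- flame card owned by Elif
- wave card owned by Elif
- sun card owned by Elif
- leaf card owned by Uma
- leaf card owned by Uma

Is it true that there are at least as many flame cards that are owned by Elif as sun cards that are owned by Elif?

flame cards owned by Elif: 4.
sun cards owned by Elif: 5.
The claim requires 4 ≥ 5, which does not hold.

False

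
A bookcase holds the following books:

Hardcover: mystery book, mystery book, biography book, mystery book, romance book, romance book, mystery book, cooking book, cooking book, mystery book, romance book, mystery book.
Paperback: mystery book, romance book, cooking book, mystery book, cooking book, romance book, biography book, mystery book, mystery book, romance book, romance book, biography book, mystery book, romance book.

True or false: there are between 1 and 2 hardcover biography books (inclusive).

True

hardcover biography books: 1.
The claim requires 1 ≤ 1 ≤ 2, which holds.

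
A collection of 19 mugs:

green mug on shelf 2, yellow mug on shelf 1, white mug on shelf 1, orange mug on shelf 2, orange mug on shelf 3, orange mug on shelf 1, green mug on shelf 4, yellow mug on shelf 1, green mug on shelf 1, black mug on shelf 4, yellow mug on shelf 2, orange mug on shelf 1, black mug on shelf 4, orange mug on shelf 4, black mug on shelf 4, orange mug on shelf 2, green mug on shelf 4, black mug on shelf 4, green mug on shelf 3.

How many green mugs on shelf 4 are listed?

2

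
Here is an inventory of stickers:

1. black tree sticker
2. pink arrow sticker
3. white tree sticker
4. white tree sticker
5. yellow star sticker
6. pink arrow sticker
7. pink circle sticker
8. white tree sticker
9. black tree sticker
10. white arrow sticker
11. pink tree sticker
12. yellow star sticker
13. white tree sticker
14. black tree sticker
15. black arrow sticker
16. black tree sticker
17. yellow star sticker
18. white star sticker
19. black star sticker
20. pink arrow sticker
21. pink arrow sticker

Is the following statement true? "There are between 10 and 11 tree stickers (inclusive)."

False

tree stickers: 9.
The claim requires 10 ≤ 9 ≤ 11, which does not hold.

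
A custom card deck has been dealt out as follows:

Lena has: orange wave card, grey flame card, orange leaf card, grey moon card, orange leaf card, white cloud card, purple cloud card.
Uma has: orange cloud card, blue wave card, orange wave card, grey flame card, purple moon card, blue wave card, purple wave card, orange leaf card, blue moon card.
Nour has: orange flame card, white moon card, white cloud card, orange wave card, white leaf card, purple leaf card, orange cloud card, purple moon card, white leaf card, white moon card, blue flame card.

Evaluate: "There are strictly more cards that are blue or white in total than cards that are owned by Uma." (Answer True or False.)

True

There are 10 cards that are blue or white.
Count of cards owned by Uma: 9.
The claim requires 10 > 9, which holds.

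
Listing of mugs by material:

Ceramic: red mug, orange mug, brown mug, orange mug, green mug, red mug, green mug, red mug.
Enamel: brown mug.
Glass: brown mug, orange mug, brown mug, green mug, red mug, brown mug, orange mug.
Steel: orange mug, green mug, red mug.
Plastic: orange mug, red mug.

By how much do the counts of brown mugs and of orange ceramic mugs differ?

3

brown mugs: 5. orange ceramic mugs: 2.
|5 − 2| = 5 − 2 = 3.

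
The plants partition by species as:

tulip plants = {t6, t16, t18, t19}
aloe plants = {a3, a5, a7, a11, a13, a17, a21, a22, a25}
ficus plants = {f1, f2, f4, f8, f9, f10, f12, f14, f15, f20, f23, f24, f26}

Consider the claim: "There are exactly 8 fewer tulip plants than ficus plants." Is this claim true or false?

False

There are 4 tulip plants.
There are 13 ficus plants.
The claim requires 13 − 4 (= 9) to equal 8, which does not hold.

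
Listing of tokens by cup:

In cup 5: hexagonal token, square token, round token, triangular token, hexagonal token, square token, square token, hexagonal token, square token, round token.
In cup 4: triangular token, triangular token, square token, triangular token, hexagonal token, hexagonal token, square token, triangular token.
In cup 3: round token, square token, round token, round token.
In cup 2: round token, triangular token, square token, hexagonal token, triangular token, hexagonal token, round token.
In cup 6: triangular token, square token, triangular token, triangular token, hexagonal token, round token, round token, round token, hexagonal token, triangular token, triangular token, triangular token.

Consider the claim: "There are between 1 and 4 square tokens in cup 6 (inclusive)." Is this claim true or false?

square tokens in cup 6: 1.
The claim requires 1 ≤ 1 ≤ 4, which holds.

True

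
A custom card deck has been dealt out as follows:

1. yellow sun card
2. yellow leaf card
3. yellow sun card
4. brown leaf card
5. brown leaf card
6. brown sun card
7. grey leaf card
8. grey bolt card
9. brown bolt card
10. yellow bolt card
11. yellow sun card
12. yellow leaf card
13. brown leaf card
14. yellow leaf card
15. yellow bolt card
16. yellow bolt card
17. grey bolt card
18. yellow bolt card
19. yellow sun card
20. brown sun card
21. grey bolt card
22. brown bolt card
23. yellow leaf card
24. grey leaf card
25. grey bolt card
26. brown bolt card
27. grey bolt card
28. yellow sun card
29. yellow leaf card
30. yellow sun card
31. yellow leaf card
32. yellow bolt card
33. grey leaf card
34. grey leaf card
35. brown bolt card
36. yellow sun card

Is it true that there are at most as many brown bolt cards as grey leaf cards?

There are 4 brown bolt cards.
There are 4 grey leaf cards.
The claim requires 4 ≤ 4, which holds.

True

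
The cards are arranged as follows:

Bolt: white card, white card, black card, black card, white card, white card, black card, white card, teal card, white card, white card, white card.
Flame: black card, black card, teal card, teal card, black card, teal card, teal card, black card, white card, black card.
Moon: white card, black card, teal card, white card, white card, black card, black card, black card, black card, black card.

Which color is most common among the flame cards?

Counts by color (restricted to flame cards): black 5, teal 4, white 1.
The maximum is 5, held uniquely by black.

black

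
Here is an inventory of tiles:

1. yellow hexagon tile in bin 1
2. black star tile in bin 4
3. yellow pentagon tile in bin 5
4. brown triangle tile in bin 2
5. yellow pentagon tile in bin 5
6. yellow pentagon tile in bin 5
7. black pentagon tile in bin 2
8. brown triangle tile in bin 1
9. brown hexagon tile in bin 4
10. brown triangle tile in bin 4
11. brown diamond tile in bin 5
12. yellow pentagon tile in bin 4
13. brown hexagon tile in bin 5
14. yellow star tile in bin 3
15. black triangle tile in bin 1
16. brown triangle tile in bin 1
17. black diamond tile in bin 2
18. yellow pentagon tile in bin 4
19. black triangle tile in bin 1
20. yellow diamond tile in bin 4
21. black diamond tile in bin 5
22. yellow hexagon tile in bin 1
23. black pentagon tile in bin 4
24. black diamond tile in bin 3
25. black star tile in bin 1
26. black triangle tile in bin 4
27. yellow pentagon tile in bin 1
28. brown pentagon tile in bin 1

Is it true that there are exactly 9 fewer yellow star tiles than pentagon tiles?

There is 1 yellow star tile.
There are 9 pentagon tiles.
The claim requires 9 − 1 (= 8) to equal 9, which does not hold.

False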